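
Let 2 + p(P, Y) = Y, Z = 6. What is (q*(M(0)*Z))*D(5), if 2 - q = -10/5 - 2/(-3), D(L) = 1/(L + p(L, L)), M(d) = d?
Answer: 0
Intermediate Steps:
p(P, Y) = -2 + Y
D(L) = 1/(-2 + 2*L) (D(L) = 1/(L + (-2 + L)) = 1/(-2 + 2*L))
q = 10/3 (q = 2 - (-10/5 - 2/(-3)) = 2 - (-10*⅕ - 2*(-⅓)) = 2 - (-2 + ⅔) = 2 - 1*(-4/3) = 2 + 4/3 = 10/3 ≈ 3.3333)
(q*(M(0)*Z))*D(5) = (10*(0*6)/3)*(1/(2*(-1 + 5))) = ((10/3)*0)*((½)/4) = 0*((½)*(¼)) = 0*(⅛) = 0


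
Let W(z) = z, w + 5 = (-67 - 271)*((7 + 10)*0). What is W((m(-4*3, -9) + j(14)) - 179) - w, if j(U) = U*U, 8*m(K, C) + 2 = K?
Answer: 81/4 ≈ 20.250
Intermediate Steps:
m(K, C) = -¼ + K/8
w = -5 (w = -5 + (-67 - 271)*((7 + 10)*0) = -5 - 5746*0 = -5 - 338*0 = -5 + 0 = -5)
j(U) = U²
W((m(-4*3, -9) + j(14)) - 179) - w = (((-¼ + (-4*3)/8) + 14²) - 179) - 1*(-5) = (((-¼ + (⅛)*(-12)) + 196) - 179) + 5 = (((-¼ - 3/2) + 196) - 179) + 5 = ((-7/4 + 196) - 179) + 5 = (777/4 - 179) + 5 = 61/4 + 5 = 81/4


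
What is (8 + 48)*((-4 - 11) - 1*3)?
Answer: -1008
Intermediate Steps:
(8 + 48)*((-4 - 11) - 1*3) = 56*(-15 - 3) = 56*(-18) = -1008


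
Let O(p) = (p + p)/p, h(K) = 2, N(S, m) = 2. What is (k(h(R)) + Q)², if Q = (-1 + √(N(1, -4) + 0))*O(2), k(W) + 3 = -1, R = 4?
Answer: 44 - 24*√2 ≈ 10.059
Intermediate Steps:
k(W) = -4 (k(W) = -3 - 1 = -4)
O(p) = 2 (O(p) = (2*p)/p = 2)
Q = -2 + 2*√2 (Q = (-1 + √(2 + 0))*2 = (-1 + √2)*2 = -2 + 2*√2 ≈ 0.82843)
(k(h(R)) + Q)² = (-4 + (-2 + 2*√2))² = (-6 + 2*√2)²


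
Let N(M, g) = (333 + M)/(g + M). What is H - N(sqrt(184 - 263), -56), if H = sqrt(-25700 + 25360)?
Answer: (-sqrt(79) - 112*sqrt(85) + 333*I + 2*I*sqrt(6715))/(sqrt(79) + 56*I) ≈ 5.7757 + 19.515*I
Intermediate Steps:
N(M, g) = (333 + M)/(M + g)
H = 2*I*sqrt(85) (H = sqrt(-340) = 2*I*sqrt(85) ≈ 18.439*I)
H - N(sqrt(184 - 263), -56) = 2*I*sqrt(85) - (333 + sqrt(184 - 263))/(sqrt(184 - 263) - 56) = 2*I*sqrt(85) - (333 + sqrt(-79))/(sqrt(-79) - 56) = 2*I*sqrt(85) - (333 + I*sqrt(79))/(I*sqrt(79) - 56) = 2*I*sqrt(85) - (333 + I*sqrt(79))/(-56 + I*sqrt(79)) = -(333 + I*sqrt(79))/(-56 + I*sqrt(79)) + 2*I*sqrt(85)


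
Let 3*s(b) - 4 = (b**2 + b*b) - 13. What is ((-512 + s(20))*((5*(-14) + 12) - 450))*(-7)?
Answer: -2649220/3 ≈ -8.8307e+5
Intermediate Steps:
s(b) = -3 + 2*b**2/3 (s(b) = 4/3 + ((b**2 + b*b) - 13)/3 = 4/3 + ((b**2 + b**2) - 13)/3 = 4/3 + (2*b**2 - 13)/3 = 4/3 + (-13 + 2*b**2)/3 = 4/3 + (-13/3 + 2*b**2/3) = -3 + 2*b**2/3)
((-512 + s(20))*((5*(-14) + 12) - 450))*(-7) = ((-512 + (-3 + (2/3)*20**2))*((5*(-14) + 12) - 450))*(-7) = ((-512 + (-3 + (2/3)*400))*((-70 + 12) - 450))*(-7) = ((-512 + (-3 + 800/3))*(-58 - 450))*(-7) = ((-512 + 791/3)*(-508))*(-7) = -745/3*(-508)*(-7) = (378460/3)*(-7) = -2649220/3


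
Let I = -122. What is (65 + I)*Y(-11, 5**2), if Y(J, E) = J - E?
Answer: 2052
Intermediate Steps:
(65 + I)*Y(-11, 5**2) = (65 - 122)*(-11 - 1*5**2) = -57*(-11 - 1*25) = -57*(-11 - 25) = -57*(-36) = 2052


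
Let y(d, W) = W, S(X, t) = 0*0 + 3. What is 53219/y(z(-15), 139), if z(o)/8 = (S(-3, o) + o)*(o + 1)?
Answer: 53219/139 ≈ 382.87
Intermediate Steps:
S(X, t) = 3 (S(X, t) = 0 + 3 = 3)
z(o) = 8*(1 + o)*(3 + o) (z(o) = 8*((3 + o)*(o + 1)) = 8*((3 + o)*(1 + o)) = 8*((1 + o)*(3 + o)) = 8*(1 + o)*(3 + o))
53219/y(z(-15), 139) = 53219/139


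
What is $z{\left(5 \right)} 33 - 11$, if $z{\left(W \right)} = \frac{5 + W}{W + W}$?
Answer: $22$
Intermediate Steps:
$z{\left(W \right)} = \frac{5 + W}{2 W}$
$z{\left(5 \right)} 33 - 11 = \frac{5 + 5}{2 \cdot 5} \cdot 33 - 11 = \frac{1}{2} \cdot \frac{1}{5} \cdot 10 \cdot 33 - 11 = 1 \cdot 33 - 11 = 33 - 11 = 22$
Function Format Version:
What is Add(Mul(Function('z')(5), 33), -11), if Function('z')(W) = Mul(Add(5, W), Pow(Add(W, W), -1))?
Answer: 22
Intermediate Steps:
Function('z')(W) = Mul(Rational(1, 2), Pow(W, -1), Add(5, W)) (Function('z')(W) = Mul(Add(5, W), Pow(Mul(2, W), -1)) = Mul(Add(5, W), Mul(Rational(1, 2), Pow(W, -1))) = Mul(Rational(1, 2), Pow(W, -1), Add(5, W)))
Add(Mul(Function('z')(5), 33), -11) = Add(Mul(Mul(Rational(1, 2), Pow(5, -1), Add(5, 5)), 33), -11) = Add(Mul(Mul(Rational(1, 2), Rational(1, 5), 10), 33), -11) = Add(Mul(1, 33), -11) = Add(33, -11) = 22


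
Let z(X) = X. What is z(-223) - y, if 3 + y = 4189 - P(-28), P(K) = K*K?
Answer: -3625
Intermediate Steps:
P(K) = K²
y = 3402 (y = -3 + (4189 - 1*(-28)²) = -3 + (4189 - 1*784) = -3 + (4189 - 784) = -3 + 3405 = 3402)
z(-223) - y = -223 - 1*3402 = -223 - 3402 = -3625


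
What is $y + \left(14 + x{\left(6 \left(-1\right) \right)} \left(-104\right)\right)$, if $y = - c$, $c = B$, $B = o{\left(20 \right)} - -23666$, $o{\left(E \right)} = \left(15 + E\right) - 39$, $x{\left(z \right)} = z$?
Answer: $-23024$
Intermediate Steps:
$o{\left(E \right)} = -24 + E$
$B = 23662$ ($B = \left(-24 + 20\right) - -23666 = -4 + 23666 = 23662$)
$c = 23662$
$y = -23662$ ($y = \left(-1\right) 23662 = -23662$)
$y + \left(14 + x{\left(6 \left(-1\right) \right)} \left(-104\right)\right) = -23662 + \left(14 + 6 \left(-1\right) \left(-104\right)\right) = -23662 + \left(14 - -624\right) = -23662 + \left(14 + 624\right) = -23662 + 638 = -23024$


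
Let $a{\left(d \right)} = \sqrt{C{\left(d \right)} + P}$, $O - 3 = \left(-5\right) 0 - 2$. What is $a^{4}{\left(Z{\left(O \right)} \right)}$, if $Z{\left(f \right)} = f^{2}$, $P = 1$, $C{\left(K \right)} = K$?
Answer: $4$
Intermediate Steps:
$O = 1$ ($O = 3 - 2 = 1$)
$a{\left(d \right)} = \sqrt{1 + d}$ ($a{\left(d \right)} = \sqrt{d + 1} = \sqrt{1 + d}$)
$a^{4}{\left(Z{\left(O \right)} \right)} = \left(\sqrt{1 + 1^{2}}\right)^{4} = \left(\sqrt{1 + 1}\right)^{4} = \left(\sqrt{2}\right)^{4} = 4$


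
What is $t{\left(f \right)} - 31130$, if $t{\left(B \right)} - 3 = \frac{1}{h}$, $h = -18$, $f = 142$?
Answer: $- \frac{560287}{18} \approx -31127.0$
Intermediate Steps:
$t{\left(B \right)} = \frac{53}{18}$ ($t{\left(B \right)} = 3 + \frac{1}{-18} = 3 - \frac{1}{18} = \frac{53}{18}$)
$t{\left(f \right)} - 31130 = \frac{53}{18} - 31130 = - \frac{560287}{18}$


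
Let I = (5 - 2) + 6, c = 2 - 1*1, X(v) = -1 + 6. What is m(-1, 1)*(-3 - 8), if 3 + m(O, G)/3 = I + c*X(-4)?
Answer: -363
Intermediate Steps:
X(v) = 5
c = 1 (c = 2 - 1 = 1)
I = 9 (I = 3 + 6 = 9)
m(O, G) = 33 (m(O, G) = -9 + 3*(9 + 1*5) = -9 + 3*(9 + 5) = -9 + 3*14 = -9 + 42 = 33)
m(-1, 1)*(-3 - 8) = 33*(-3 - 8) = 33*(-11) = -363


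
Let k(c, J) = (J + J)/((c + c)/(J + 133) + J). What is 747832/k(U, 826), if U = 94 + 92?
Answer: 148165336748/396067 ≈ 3.7409e+5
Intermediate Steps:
U = 186
k(c, J) = 2*J/(J + 2*c/(133 + J)) (k(c, J) = (2*J)/((2*c)/(133 + J) + J) = (2*J)/(2*c/(133 + J) + J) = (2*J)/(J + 2*c/(133 + J)) = 2*J/(J + 2*c/(133 + J)))
747832/k(U, 826) = 747832/((2*826*(133 + 826)/(826² + 2*186 + 133*826))) = 747832/((2*826*959/(682276 + 372 + 109858))) = 747832/((2*826*959/792506)) = 747832/((2*826*(1/792506)*959)) = 747832/(792134/396253) = 747832*(396253/792134) = 148165336748/396067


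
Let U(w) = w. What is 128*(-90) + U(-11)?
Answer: -11531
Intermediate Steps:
128*(-90) + U(-11) = 128*(-90) - 11 = -11520 - 11 = -11531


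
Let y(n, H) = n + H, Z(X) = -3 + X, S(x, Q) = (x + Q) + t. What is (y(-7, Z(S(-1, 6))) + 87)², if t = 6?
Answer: 7744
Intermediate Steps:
S(x, Q) = 6 + Q + x (S(x, Q) = (x + Q) + 6 = (Q + x) + 6 = 6 + Q + x)
y(n, H) = H + n
(y(-7, Z(S(-1, 6))) + 87)² = (((-3 + (6 + 6 - 1)) - 7) + 87)² = (((-3 + 11) - 7) + 87)² = ((8 - 7) + 87)² = (1 + 87)² = 88² = 7744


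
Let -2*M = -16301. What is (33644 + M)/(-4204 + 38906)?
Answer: 83589/69404 ≈ 1.2044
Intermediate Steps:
M = 16301/2 (M = -½*(-16301) = 16301/2 ≈ 8150.5)
(33644 + M)/(-4204 + 38906) = (33644 + 16301/2)/(-4204 + 38906) = (83589/2)/34702 = (83589/2)*(1/34702) = 83589/69404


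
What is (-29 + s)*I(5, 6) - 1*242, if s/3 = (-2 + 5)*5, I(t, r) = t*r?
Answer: 238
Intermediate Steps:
I(t, r) = r*t
s = 45 (s = 3*((-2 + 5)*5) = 3*(3*5) = 3*15 = 45)
(-29 + s)*I(5, 6) - 1*242 = (-29 + 45)*(6*5) - 1*242 = 16*30 - 242 = 480 - 242 = 238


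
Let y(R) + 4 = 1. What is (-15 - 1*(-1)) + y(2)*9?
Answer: -41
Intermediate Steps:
y(R) = -3 (y(R) = -4 + 1 = -3)
(-15 - 1*(-1)) + y(2)*9 = (-15 - 1*(-1)) - 3*9 = (-15 + 1) - 27 = -14 - 27 = -41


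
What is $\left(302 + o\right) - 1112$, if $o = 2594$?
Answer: $1784$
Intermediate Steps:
$\left(302 + o\right) - 1112 = \left(302 + 2594\right) - 1112 = 2896 - 1112 = 1784$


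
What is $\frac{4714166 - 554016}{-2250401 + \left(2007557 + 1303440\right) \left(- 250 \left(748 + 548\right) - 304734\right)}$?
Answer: $- \frac{4160150}{2081738638199} \approx -1.9984 \cdot 10^{-6}$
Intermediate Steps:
$\frac{4714166 - 554016}{-2250401 + \left(2007557 + 1303440\right) \left(- 250 \left(748 + 548\right) - 304734\right)} = \frac{4714166 - 554016}{-2250401 + 3310997 \left(\left(-250\right) 1296 - 304734\right)} = \frac{4160150}{-2250401 + 3310997 \left(-324000 - 304734\right)} = \frac{4160150}{-2250401 + 3310997 \left(-628734\right)} = \frac{4160150}{-2250401 - 2081736387798} = \frac{4160150}{-2081738638199} = 4160150 \left(- \frac{1}{2081738638199}\right) = - \frac{4160150}{2081738638199}$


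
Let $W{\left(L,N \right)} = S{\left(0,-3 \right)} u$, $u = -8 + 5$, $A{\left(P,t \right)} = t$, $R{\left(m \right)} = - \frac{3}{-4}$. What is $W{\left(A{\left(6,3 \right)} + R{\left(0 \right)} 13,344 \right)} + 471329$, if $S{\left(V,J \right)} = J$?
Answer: $471338$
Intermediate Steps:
$R{\left(m \right)} = \frac{3}{4}$ ($R{\left(m \right)} = \left(-3\right) \left(- \frac{1}{4}\right) = \frac{3}{4}$)
$u = -3$
$W{\left(L,N \right)} = 9$ ($W{\left(L,N \right)} = \left(-3\right) \left(-3\right) = 9$)
$W{\left(A{\left(6,3 \right)} + R{\left(0 \right)} 13,344 \right)} + 471329 = 9 + 471329 = 471338$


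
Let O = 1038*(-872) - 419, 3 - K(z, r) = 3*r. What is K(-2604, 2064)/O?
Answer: 6189/905555 ≈ 0.0068345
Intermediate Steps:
K(z, r) = 3 - 3*r
O = -905555 (O = -905136 - 419 = -905555)
K(-2604, 2064)/O = (3 - 3*2064)/(-905555) = (3 - 6192)*(-1/905555) = -6189*(-1/905555) = 6189/905555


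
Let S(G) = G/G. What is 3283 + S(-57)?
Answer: 3284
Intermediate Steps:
S(G) = 1
3283 + S(-57) = 3283 + 1 = 3284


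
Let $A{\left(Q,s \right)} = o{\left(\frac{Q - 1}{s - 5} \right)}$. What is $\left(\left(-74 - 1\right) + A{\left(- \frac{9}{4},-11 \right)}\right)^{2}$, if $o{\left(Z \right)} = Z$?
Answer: $\frac{22915369}{4096} \approx 5594.6$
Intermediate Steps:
$A{\left(Q,s \right)} = \frac{-1 + Q}{-5 + s}$ ($A{\left(Q,s \right)} = \frac{Q - 1}{s - 5} = \frac{-1 + Q}{-5 + s}$)
$\left(\left(-74 - 1\right) + A{\left(- \frac{9}{4},-11 \right)}\right)^{2} = \left(\left(-74 - 1\right) + \frac{-1 - \frac{9}{4}}{-5 - 11}\right)^{2} = \left(-75 + \frac{-1 - \frac{9}{4}}{-16}\right)^{2} = \left(-75 - \frac{-1 - \frac{9}{4}}{16}\right)^{2} = \left(-75 - - \frac{13}{64}\right)^{2} = \left(-75 + \frac{13}{64}\right)^{2} = \left(- \frac{4787}{64}\right)^{2} = \frac{22915369}{4096}$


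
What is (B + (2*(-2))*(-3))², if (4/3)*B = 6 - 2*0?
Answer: 1089/4 ≈ 272.25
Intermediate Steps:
B = 9/2 (B = 3*(6 - 2*0)/4 = 3*(6 + 0)/4 = (¾)*6 = 9/2 ≈ 4.5000)
(B + (2*(-2))*(-3))² = (9/2 + (2*(-2))*(-3))² = (9/2 - 4*(-3))² = (9/2 + 12)² = (33/2)² = 1089/4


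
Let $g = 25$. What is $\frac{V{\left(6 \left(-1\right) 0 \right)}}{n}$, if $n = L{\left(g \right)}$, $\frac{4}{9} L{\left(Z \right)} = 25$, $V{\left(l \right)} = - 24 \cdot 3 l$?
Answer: $0$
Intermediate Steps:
$V{\left(l \right)} = - 72 l$
$L{\left(Z \right)} = \frac{225}{4}$ ($L{\left(Z \right)} = \frac{9}{4} \cdot 25 = \frac{225}{4}$)
$n = \frac{225}{4} \approx 56.25$
$\frac{V{\left(6 \left(-1\right) 0 \right)}}{n} = \frac{\left(-72\right) 6 \left(-1\right) 0}{\frac{225}{4}} = - 72 \left(\left(-6\right) 0\right) \frac{4}{225} = \left(-72\right) 0 \cdot \frac{4}{225} = 0 \cdot \frac{4}{225} = 0$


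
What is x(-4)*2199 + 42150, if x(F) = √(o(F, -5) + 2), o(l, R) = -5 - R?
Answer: 42150 + 2199*√2 ≈ 45260.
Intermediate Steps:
x(F) = √2 (x(F) = √((-5 - 1*(-5)) + 2) = √((-5 + 5) + 2) = √(0 + 2) = √2)
x(-4)*2199 + 42150 = √2*2199 + 42150 = 2199*√2 + 42150 = 42150 + 2199*√2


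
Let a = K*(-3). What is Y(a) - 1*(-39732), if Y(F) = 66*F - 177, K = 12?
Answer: 37179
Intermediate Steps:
a = -36 (a = 12*(-3) = -36)
Y(F) = -177 + 66*F
Y(a) - 1*(-39732) = (-177 + 66*(-36)) - 1*(-39732) = (-177 - 2376) + 39732 = -2553 + 39732 = 37179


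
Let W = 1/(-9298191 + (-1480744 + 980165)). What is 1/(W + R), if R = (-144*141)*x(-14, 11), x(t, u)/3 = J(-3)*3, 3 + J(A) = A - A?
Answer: 9798770/5371764104159 ≈ 1.8241e-6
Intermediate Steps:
J(A) = -3 (J(A) = -3 + (A - A) = -3 + 0 = -3)
x(t, u) = -27 (x(t, u) = 3*(-3*3) = 3*(-9) = -27)
R = 548208 (R = -144*141*(-27) = -20304*(-27) = 548208)
W = -1/9798770 (W = 1/(-9298191 - 500579) = 1/(-9798770) = -1/9798770 ≈ -1.0205e-7)
1/(W + R) = 1/(-1/9798770 + 548208) = 1/(5371764104159/9798770) = 9798770/5371764104159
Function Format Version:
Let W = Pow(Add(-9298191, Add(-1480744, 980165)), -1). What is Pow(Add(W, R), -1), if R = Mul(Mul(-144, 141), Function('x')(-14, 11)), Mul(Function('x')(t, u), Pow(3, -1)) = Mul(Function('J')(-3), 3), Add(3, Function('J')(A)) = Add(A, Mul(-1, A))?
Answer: Rational(9798770, 5371764104159) ≈ 1.8241e-6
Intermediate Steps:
Function('J')(A) = -3 (Function('J')(A) = Add(-3, Add(A, Mul(-1, A))) = Add(-3, 0) = -3)
Function('x')(t, u) = -27 (Function('x')(t, u) = Mul(3, Mul(-3, 3)) = Mul(3, -9) = -27)
R = 548208 (R = Mul(Mul(-144, 141), -27) = Mul(-20304, -27) = 548208)
W = Rational(-1, 9798770) (W = Pow(Add(-9298191, -500579), -1) = Pow(-9798770, -1) = Rational(-1, 9798770) ≈ -1.0205e-7)
Pow(Add(W, R), -1) = Pow(Add(Rational(-1, 9798770), 548208), -1) = Pow(Rational(5371764104159, 9798770), -1) = Rational(9798770, 5371764104159)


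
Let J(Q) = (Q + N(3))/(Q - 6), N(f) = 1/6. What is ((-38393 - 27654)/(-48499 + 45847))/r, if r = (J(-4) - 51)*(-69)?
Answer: 330235/46311213 ≈ 0.0071308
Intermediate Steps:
N(f) = ⅙
J(Q) = (⅙ + Q)/(-6 + Q) (J(Q) = (Q + ⅙)/(Q - 6) = (⅙ + Q)/(-6 + Q))
r = 69851/20 (r = ((⅙ - 4)/(-6 - 4) - 51)*(-69) = (-23/6/(-10) - 51)*(-69) = (-⅒*(-23/6) - 51)*(-69) = (23/60 - 51)*(-69) = -3037/60*(-69) = 69851/20 ≈ 3492.6)
((-38393 - 27654)/(-48499 + 45847))/r = ((-38393 - 27654)/(-48499 + 45847))/(69851/20) = -66047/(-2652)*(20/69851) = -66047*(-1/2652)*(20/69851) = (66047/2652)*(20/69851) = 330235/46311213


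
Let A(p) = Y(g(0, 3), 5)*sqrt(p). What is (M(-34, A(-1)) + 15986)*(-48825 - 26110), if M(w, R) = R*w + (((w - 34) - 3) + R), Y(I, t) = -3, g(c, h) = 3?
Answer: -1192590525 - 7418565*I ≈ -1.1926e+9 - 7.4186e+6*I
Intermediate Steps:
A(p) = -3*sqrt(p)
M(w, R) = -37 + R + w + R*w (M(w, R) = R*w + (((-34 + w) - 3) + R) = R*w + ((-37 + w) + R) = R*w + (-37 + R + w) = -37 + R + w + R*w)
(M(-34, A(-1)) + 15986)*(-48825 - 26110) = ((-37 - 3*I - 34 - 3*I*(-34)) + 15986)*(-48825 - 26110) = ((-37 - 3*I - 34 - 3*I*(-34)) + 15986)*(-74935) = ((-37 - 3*I - 34 + 102*I) + 15986)*(-74935) = ((-71 + 99*I) + 15986)*(-74935) = (15915 + 99*I)*(-74935) = -1192590525 - 7418565*I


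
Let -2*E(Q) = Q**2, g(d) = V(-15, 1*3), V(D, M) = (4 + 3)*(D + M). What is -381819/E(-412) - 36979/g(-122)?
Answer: 792638621/1782312 ≈ 444.73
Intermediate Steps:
V(D, M) = 7*D + 7*M (V(D, M) = 7*(D + M) = 7*D + 7*M)
g(d) = -84 (g(d) = 7*(-15) + 7*(1*3) = -105 + 7*3 = -105 + 21 = -84)
E(Q) = -Q**2/2
-381819/E(-412) - 36979/g(-122) = -381819/((-1/2*(-412)**2)) - 36979/(-84) = -381819/((-1/2*169744)) - 36979*(-1/84) = -381819/(-84872) + 36979/84 = -381819*(-1/84872) + 36979/84 = 381819/84872 + 36979/84 = 792638621/1782312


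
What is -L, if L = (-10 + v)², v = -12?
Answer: -484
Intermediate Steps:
L = 484 (L = (-10 - 12)² = (-22)² = 484)
-L = -1*484 = -484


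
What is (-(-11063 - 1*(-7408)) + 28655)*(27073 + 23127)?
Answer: 1621962000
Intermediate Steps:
(-(-11063 - 1*(-7408)) + 28655)*(27073 + 23127) = (-(-11063 + 7408) + 28655)*50200 = (-1*(-3655) + 28655)*50200 = (3655 + 28655)*50200 = 32310*50200 = 1621962000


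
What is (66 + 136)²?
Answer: 40804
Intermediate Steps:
(66 + 136)² = 202² = 40804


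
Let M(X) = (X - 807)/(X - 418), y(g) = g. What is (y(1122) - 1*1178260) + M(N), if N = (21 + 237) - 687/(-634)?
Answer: -118599837535/100753 ≈ -1.1771e+6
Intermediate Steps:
N = 164259/634 (N = 258 - 687*(-1/634) = 258 + 687/634 = 164259/634 ≈ 259.08)
M(X) = (-807 + X)/(-418 + X)
(y(1122) - 1*1178260) + M(N) = (1122 - 1*1178260) + (-807 + 164259/634)/(-418 + 164259/634) = (1122 - 1178260) - 347379/634/(-100753/634) = -1177138 - 634/100753*(-347379/634) = -1177138 + 347379/100753 = -118599837535/100753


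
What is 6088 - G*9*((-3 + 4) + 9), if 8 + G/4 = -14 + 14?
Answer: 8968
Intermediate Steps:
G = -32 (G = -32 + 4*(-14 + 14) = -32 + 4*0 = -32 + 0 = -32)
6088 - G*9*((-3 + 4) + 9) = 6088 - (-32*9)*((-3 + 4) + 9) = 6088 - (-288)*(1 + 9) = 6088 - (-288)*10 = 6088 - 1*(-2880) = 6088 + 2880 = 8968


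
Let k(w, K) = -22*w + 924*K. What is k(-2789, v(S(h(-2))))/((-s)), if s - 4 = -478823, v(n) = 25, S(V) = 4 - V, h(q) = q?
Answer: 7678/43529 ≈ 0.17639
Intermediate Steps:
s = -478819 (s = 4 - 478823 = -478819)
k(-2789, v(S(h(-2))))/((-s)) = (-22*(-2789) + 924*25)/((-1*(-478819))) = (61358 + 23100)/478819 = 84458*(1/478819) = 7678/43529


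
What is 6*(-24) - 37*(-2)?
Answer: -70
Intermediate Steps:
6*(-24) - 37*(-2) = -144 + 74 = -70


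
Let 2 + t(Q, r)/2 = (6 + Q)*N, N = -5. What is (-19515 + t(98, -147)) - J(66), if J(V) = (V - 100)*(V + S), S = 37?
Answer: -17057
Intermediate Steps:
J(V) = (-100 + V)*(37 + V) (J(V) = (V - 100)*(V + 37) = (-100 + V)*(37 + V))
t(Q, r) = -64 - 10*Q (t(Q, r) = -4 + 2*((6 + Q)*(-5)) = -4 + 2*(-30 - 5*Q) = -4 + (-60 - 10*Q) = -64 - 10*Q)
(-19515 + t(98, -147)) - J(66) = (-19515 + (-64 - 10*98)) - (-3700 + 66² - 63*66) = (-19515 + (-64 - 980)) - (-3700 + 4356 - 4158) = (-19515 - 1044) - 1*(-3502) = -20559 + 3502 = -17057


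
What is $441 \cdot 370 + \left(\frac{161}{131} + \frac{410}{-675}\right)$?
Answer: $\frac{2885672443}{17685} \approx 1.6317 \cdot 10^{5}$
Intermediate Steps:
$441 \cdot 370 + \left(\frac{161}{131} + \frac{410}{-675}\right) = 163170 + \left(161 \cdot \frac{1}{131} + 410 \left(- \frac{1}{675}\right)\right) = 163170 + \left(\frac{161}{131} - \frac{82}{135}\right) = 163170 + \frac{10993}{17685} = \frac{2885672443}{17685}$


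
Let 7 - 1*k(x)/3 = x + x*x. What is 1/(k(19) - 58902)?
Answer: -1/60021 ≈ -1.6661e-5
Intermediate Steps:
k(x) = 21 - 3*x - 3*x**2 (k(x) = 21 - 3*(x + x*x) = 21 - 3*(x + x**2) = 21 + (-3*x - 3*x**2) = 21 - 3*x - 3*x**2)
1/(k(19) - 58902) = 1/((21 - 3*19 - 3*19**2) - 58902) = 1/((21 - 57 - 3*361) - 58902) = 1/((21 - 57 - 1083) - 58902) = 1/(-1119 - 58902) = 1/(-60021) = -1/60021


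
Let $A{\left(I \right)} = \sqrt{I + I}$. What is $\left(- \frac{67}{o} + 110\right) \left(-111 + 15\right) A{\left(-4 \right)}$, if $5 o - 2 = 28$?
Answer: $- 18976 i \sqrt{2} \approx - 26836.0 i$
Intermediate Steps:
$o = 6$ ($o = \frac{2}{5} + \frac{1}{5} \cdot 28 = \frac{2}{5} + \frac{28}{5} = 6$)
$A{\left(I \right)} = \sqrt{2} \sqrt{I}$ ($A{\left(I \right)} = \sqrt{2 I} = \sqrt{2} \sqrt{I}$)
$\left(- \frac{67}{o} + 110\right) \left(-111 + 15\right) A{\left(-4 \right)} = \left(- \frac{67}{6} + 110\right) \left(-111 + 15\right) \sqrt{2} \sqrt{-4} = \left(\left(-67\right) \frac{1}{6} + 110\right) \left(-96\right) \sqrt{2} \cdot 2 i = \left(- \frac{67}{6} + 110\right) \left(-96\right) 2 i \sqrt{2} = \frac{593}{6} \left(-96\right) 2 i \sqrt{2} = - 9488 \cdot 2 i \sqrt{2} = - 18976 i \sqrt{2}$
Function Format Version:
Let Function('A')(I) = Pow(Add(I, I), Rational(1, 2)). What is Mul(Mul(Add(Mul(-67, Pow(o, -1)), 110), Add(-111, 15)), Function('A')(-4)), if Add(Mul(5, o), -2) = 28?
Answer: Mul(-18976, I, Pow(2, Rational(1, 2))) ≈ Mul(-26836., I)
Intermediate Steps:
o = 6 (o = Add(Rational(2, 5), Mul(Rational(1, 5), 28)) = Add(Rational(2, 5), Rational(28, 5)) = 6)
Function('A')(I) = Mul(Pow(2, Rational(1, 2)), Pow(I, Rational(1, 2))) (Function('A')(I) = Pow(Mul(2, I), Rational(1, 2)) = Mul(Pow(2, Rational(1, 2)), Pow(I, Rational(1, 2))))
Mul(Mul(Add(Mul(-67, Pow(o, -1)), 110), Add(-111, 15)), Function('A')(-4)) = Mul(Mul(Add(Mul(-67, Pow(6, -1)), 110), Add(-111, 15)), Mul(Pow(2, Rational(1, 2)), Pow(-4, Rational(1, 2)))) = Mul(Mul(Add(Mul(-67, Rational(1, 6)), 110), -96), Mul(Pow(2, Rational(1, 2)), Mul(2, I))) = Mul(Mul(Add(Rational(-67, 6), 110), -96), Mul(2, I, Pow(2, Rational(1, 2)))) = Mul(Mul(Rational(593, 6), -96), Mul(2, I, Pow(2, Rational(1, 2)))) = Mul(-9488, Mul(2, I, Pow(2, Rational(1, 2)))) = Mul(-18976, I, Pow(2, Rational(1, 2)))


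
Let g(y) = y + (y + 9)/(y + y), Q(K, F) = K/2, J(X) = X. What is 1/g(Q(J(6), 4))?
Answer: ⅕ ≈ 0.20000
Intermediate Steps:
Q(K, F) = K/2 (Q(K, F) = K*(½) = K/2)
g(y) = y + (9 + y)/(2*y) (g(y) = y + (9 + y)/((2*y)) = y + (9 + y)*(1/(2*y)) = y + (9 + y)/(2*y))
1/g(Q(J(6), 4)) = 1/(½ + (½)*6 + 9/(2*(((½)*6)))) = 1/(½ + 3 + (9/2)/3) = 1/(½ + 3 + (9/2)*(⅓)) = 1/(½ + 3 + 3/2) = 1/5 = ⅕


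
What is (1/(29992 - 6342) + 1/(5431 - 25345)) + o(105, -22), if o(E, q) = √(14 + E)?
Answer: -934/117741525 + √119 ≈ 10.909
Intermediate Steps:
(1/(29992 - 6342) + 1/(5431 - 25345)) + o(105, -22) = (1/(29992 - 6342) + 1/(5431 - 25345)) + √(14 + 105) = (1/23650 + 1/(-19914)) + √119 = (1/23650 - 1/19914) + √119 = -934/117741525 + √119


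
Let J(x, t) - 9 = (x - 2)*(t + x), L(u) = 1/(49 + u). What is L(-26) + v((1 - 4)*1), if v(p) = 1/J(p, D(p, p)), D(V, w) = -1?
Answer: 52/667 ≈ 0.077961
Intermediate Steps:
J(x, t) = 9 + (-2 + x)*(t + x) (J(x, t) = 9 + (x - 2)*(t + x) = 9 + (-2 + x)*(t + x))
v(p) = 1/(11 + p² - 3*p) (v(p) = 1/(9 + p² - 2*(-1) - 2*p - p) = 1/(9 + p² + 2 - 2*p - p) = 1/(11 + p² - 3*p))
L(-26) + v((1 - 4)*1) = 1/(49 - 26) + 1/(11 + ((1 - 4)*1)² - 3*(1 - 4)) = 1/23 + 1/(11 + (-3*1)² - (-9)) = 1/23 + 1/(11 + (-3)² - 3*(-3)) = 1/23 + 1/(11 + 9 + 9) = 1/23 + 1/29 = 52/667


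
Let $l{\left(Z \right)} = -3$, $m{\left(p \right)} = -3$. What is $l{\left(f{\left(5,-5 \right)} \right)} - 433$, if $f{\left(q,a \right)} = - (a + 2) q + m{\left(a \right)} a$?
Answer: $-436$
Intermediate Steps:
$f{\left(q,a \right)} = - 3 a + q \left(-2 - a\right)$ ($f{\left(q,a \right)} = - (a + 2) q - 3 a = - (2 + a) q - 3 a = \left(-2 - a\right) q - 3 a = q \left(-2 - a\right) - 3 a = - 3 a + q \left(-2 - a\right)$)
$l{\left(f{\left(5,-5 \right)} \right)} - 433 = -3 - 433 = -436$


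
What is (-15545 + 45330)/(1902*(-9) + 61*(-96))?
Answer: -4255/3282 ≈ -1.2965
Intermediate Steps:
(-15545 + 45330)/(1902*(-9) + 61*(-96)) = 29785/(-17118 - 5856) = 29785/(-22974) = 29785*(-1/22974) = -4255/3282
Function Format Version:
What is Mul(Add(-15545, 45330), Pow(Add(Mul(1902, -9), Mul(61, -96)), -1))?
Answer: Rational(-4255, 3282) ≈ -1.2965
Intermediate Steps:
Mul(Add(-15545, 45330), Pow(Add(Mul(1902, -9), Mul(61, -96)), -1)) = Mul(29785, Pow(Add(-17118, -5856), -1)) = Mul(29785, Pow(-22974, -1)) = Mul(29785, Rational(-1, 22974)) = Rational(-4255, 3282)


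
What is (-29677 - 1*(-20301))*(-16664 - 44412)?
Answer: 572648576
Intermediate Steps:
(-29677 - 1*(-20301))*(-16664 - 44412) = (-29677 + 20301)*(-61076) = -9376*(-61076) = 572648576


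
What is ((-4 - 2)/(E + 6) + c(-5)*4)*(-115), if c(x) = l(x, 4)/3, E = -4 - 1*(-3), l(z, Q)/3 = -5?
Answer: 2438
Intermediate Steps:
l(z, Q) = -15 (l(z, Q) = 3*(-5) = -15)
E = -1 (E = -4 + 3 = -1)
c(x) = -5 (c(x) = -15/3 = -15*⅓ = -5)
((-4 - 2)/(E + 6) + c(-5)*4)*(-115) = ((-4 - 2)/(-1 + 6) - 5*4)*(-115) = (-6/5 - 20)*(-115) = -106/5*(-115) = 2438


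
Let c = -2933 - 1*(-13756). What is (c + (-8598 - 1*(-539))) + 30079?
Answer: 32843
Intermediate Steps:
c = 10823 (c = -2933 + 13756 = 10823)
(c + (-8598 - 1*(-539))) + 30079 = (10823 + (-8598 - 1*(-539))) + 30079 = (10823 + (-8598 + 539)) + 30079 = (10823 - 8059) + 30079 = 2764 + 30079 = 32843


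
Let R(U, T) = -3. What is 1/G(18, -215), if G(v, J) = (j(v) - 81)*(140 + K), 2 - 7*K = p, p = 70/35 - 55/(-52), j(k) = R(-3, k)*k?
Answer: -364/6872175 ≈ -5.2967e-5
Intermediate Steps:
j(k) = -3*k
p = 159/52 (p = 70*(1/35) - 55*(-1/52) = 2 + 55/52 = 159/52 ≈ 3.0577)
K = -55/364 (K = 2/7 - ⅐*159/52 = 2/7 - 159/364 = -55/364 ≈ -0.15110)
G(v, J) = -4123305/364 - 152715*v/364 (G(v, J) = (-3*v - 81)*(140 - 55/364) = (-81 - 3*v)*(50905/364) = -4123305/364 - 152715*v/364)
1/G(18, -215) = 1/(-4123305/364 - 152715/364*18) = 1/(-4123305/364 - 1374435/182) = 1/(-6872175/364) = -364/6872175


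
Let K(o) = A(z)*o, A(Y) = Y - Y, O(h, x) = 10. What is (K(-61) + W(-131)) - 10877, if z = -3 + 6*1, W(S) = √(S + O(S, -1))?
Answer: -10877 + 11*I ≈ -10877.0 + 11.0*I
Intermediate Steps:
W(S) = √(10 + S) (W(S) = √(S + 10) = √(10 + S))
z = 3 (z = -3 + 6 = 3)
A(Y) = 0
K(o) = 0 (K(o) = 0*o = 0)
(K(-61) + W(-131)) - 10877 = (0 + √(10 - 131)) - 10877 = (0 + √(-121)) - 10877 = (0 + 11*I) - 10877 = 11*I - 10877 = -10877 + 11*I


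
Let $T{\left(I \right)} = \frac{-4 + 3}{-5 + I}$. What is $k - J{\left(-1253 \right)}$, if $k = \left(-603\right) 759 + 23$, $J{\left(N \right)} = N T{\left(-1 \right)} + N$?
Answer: $- \frac{2737153}{6} \approx -4.5619 \cdot 10^{5}$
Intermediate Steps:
$T{\left(I \right)} = - \frac{1}{-5 + I}$
$J{\left(N \right)} = \frac{7 N}{6}$ ($J{\left(N \right)} = N \left(- \frac{1}{-5 - 1}\right) + N = N \left(- \frac{1}{-6}\right) + N = N \left(\left(-1\right) \left(- \frac{1}{6}\right)\right) + N = N \frac{1}{6} + N = \frac{N}{6} + N = \frac{7 N}{6}$)
$k = -457654$ ($k = -457677 + 23 = -457654$)
$k - J{\left(-1253 \right)} = -457654 - \frac{7}{6} \left(-1253\right) = -457654 - - \frac{8771}{6} = -457654 + \frac{8771}{6} = - \frac{2737153}{6}$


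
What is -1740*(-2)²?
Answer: -6960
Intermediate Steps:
-1740*(-2)² = -1740*4 = -6960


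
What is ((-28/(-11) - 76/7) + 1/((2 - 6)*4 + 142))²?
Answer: 132457081/1920996 ≈ 68.952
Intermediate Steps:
((-28/(-11) - 76/7) + 1/((2 - 6)*4 + 142))² = ((-28*(-1/11) - 76*⅐) + 1/(-4*4 + 142))² = ((28/11 - 76/7) + 1/(-16 + 142))² = (-640/77 + 1/126)² = (-11509/1386)² = 132457081/1920996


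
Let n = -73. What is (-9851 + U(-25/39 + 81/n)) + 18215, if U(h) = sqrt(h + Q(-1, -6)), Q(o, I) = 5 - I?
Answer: 8364 + sqrt(74970051)/2847 ≈ 8367.0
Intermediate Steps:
U(h) = sqrt(11 + h) (U(h) = sqrt(h + (5 - 1*(-6))) = sqrt(h + (5 + 6)) = sqrt(h + 11) = sqrt(11 + h))
(-9851 + U(-25/39 + 81/n)) + 18215 = (-9851 + sqrt(11 + (-25/39 + 81/(-73)))) + 18215 = (-9851 + sqrt(11 + (-25*1/39 + 81*(-1/73)))) + 18215 = (-9851 + sqrt(11 + (-25/39 - 81/73))) + 18215 = (-9851 + sqrt(11 - 4984/2847)) + 18215 = (-9851 + sqrt(26333/2847)) + 18215 = (-9851 + sqrt(74970051)/2847) + 18215 = 8364 + sqrt(74970051)/2847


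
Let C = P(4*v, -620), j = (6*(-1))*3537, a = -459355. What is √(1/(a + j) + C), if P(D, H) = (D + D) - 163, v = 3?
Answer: 2*I*√8025660409427/480577 ≈ 11.79*I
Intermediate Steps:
P(D, H) = -163 + 2*D (P(D, H) = 2*D - 163 = -163 + 2*D)
j = -21222 (j = -6*3537 = -21222)
C = -139 (C = -163 + 2*(4*3) = -163 + 2*12 = -163 + 24 = -139)
√(1/(a + j) + C) = √(1/(-459355 - 21222) - 139) = √(1/(-480577) - 139) = √(-1/480577 - 139) = √(-66800204/480577) = 2*I*√8025660409427/480577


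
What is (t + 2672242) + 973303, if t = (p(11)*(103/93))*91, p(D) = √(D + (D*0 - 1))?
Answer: 3645545 + 9373*√10/93 ≈ 3.6459e+6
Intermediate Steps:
p(D) = √(-1 + D) (p(D) = √(D + (0 - 1)) = √(D - 1) = √(-1 + D))
t = 9373*√10/93 (t = (√(-1 + 11)*(103/93))*91 = (√10*(103*(1/93)))*91 = (√10*(103/93))*91 = (103*√10/93)*91 = 9373*√10/93 ≈ 318.71)
(t + 2672242) + 973303 = (9373*√10/93 + 2672242) + 973303 = (2672242 + 9373*√10/93) + 973303 = 3645545 + 9373*√10/93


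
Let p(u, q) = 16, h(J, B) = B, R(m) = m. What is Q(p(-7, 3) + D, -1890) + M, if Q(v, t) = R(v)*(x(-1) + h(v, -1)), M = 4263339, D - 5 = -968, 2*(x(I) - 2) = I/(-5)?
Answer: 42622973/10 ≈ 4.2623e+6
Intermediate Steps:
x(I) = 2 - I/10 (x(I) = 2 + (I/(-5))/2 = 2 + (I*(-⅕))/2 = 2 + (-I/5)/2 = 2 - I/10)
D = -963 (D = 5 - 968 = -963)
Q(v, t) = 11*v/10 (Q(v, t) = v*((2 - ⅒*(-1)) - 1) = v*((2 + ⅒) - 1) = v*(21/10 - 1) = v*(11/10) = 11*v/10)
Q(p(-7, 3) + D, -1890) + M = 11*(16 - 963)/10 + 4263339 = (11/10)*(-947) + 4263339 = -10417/10 + 4263339 = 42622973/10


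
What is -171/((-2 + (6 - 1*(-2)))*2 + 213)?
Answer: -19/25 ≈ -0.76000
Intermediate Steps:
-171/((-2 + (6 - 1*(-2)))*2 + 213) = -171/((-2 + (6 + 2))*2 + 213) = -171/((-2 + 8)*2 + 213) = -171/(6*2 + 213) = -171/(12 + 213) = -171/225 = (1/225)*(-171) = -19/25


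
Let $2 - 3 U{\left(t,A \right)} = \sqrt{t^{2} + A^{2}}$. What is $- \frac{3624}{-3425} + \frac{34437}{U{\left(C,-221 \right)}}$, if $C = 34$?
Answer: $- \frac{526505718}{171226025} - \frac{1756287 \sqrt{173}}{49993} \approx -465.15$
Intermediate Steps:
$U{\left(t,A \right)} = \frac{2}{3} - \frac{\sqrt{A^{2} + t^{2}}}{3}$ ($U{\left(t,A \right)} = \frac{2}{3} - \frac{\sqrt{t^{2} + A^{2}}}{3} = \frac{2}{3} - \frac{\sqrt{A^{2} + t^{2}}}{3}$)
$- \frac{3624}{-3425} + \frac{34437}{U{\left(C,-221 \right)}} = - \frac{3624}{-3425} + \frac{34437}{\frac{2}{3} - \frac{\sqrt{\left(-221\right)^{2} + 34^{2}}}{3}} = \left(-3624\right) \left(- \frac{1}{3425}\right) + \frac{34437}{\frac{2}{3} - \frac{\sqrt{48841 + 1156}}{3}} = \frac{3624}{3425} + \frac{34437}{\frac{2}{3} - \frac{\sqrt{49997}}{3}} = \frac{3624}{3425} + \frac{34437}{\frac{2}{3} - \frac{17 \sqrt{173}}{3}}$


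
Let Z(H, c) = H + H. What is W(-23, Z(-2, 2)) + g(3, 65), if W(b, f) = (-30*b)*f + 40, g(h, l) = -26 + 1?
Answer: -2745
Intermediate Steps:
g(h, l) = -25
Z(H, c) = 2*H
W(b, f) = 40 - 30*b*f (W(b, f) = -30*b*f + 40 = 40 - 30*b*f)
W(-23, Z(-2, 2)) + g(3, 65) = (40 - 30*(-23)*2*(-2)) - 25 = (40 - 30*(-23)*(-4)) - 25 = (40 - 2760) - 25 = -2720 - 25 = -2745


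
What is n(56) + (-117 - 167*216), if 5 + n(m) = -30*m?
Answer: -37874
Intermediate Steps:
n(m) = -5 - 30*m
n(56) + (-117 - 167*216) = (-5 - 30*56) + (-117 - 167*216) = (-5 - 1680) + (-117 - 36072) = -1685 - 36189 = -37874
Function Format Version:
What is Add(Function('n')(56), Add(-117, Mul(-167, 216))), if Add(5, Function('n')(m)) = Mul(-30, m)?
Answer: -37874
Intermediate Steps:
Function('n')(m) = Add(-5, Mul(-30, m))
Add(Function('n')(56), Add(-117, Mul(-167, 216))) = Add(Add(-5, Mul(-30, 56)), Add(-117, Mul(-167, 216))) = Add(Add(-5, -1680), Add(-117, -36072)) = Add(-1685, -36189) = -37874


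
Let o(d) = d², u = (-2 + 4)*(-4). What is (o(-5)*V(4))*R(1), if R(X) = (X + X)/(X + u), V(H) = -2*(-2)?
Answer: -200/7 ≈ -28.571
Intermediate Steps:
u = -8 (u = 2*(-4) = -8)
V(H) = 4
R(X) = 2*X/(-8 + X) (R(X) = (X + X)/(X - 8) = (2*X)/(-8 + X) = 2*X/(-8 + X))
(o(-5)*V(4))*R(1) = ((-5)²*4)*(2*1/(-8 + 1)) = (25*4)*(2*1/(-7)) = 100*(2*1*(-⅐)) = 100*(-2/7) = -200/7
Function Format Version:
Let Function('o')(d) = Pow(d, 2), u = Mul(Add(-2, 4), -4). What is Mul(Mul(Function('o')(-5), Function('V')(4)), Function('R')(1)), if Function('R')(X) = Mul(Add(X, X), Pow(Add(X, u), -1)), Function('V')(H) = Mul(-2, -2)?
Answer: Rational(-200, 7) ≈ -28.571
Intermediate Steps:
u = -8 (u = Mul(2, -4) = -8)
Function('V')(H) = 4
Function('R')(X) = Mul(2, X, Pow(Add(-8, X), -1)) (Function('R')(X) = Mul(Add(X, X), Pow(Add(X, -8), -1)) = Mul(Mul(2, X), Pow(Add(-8, X), -1)) = Mul(2, X, Pow(Add(-8, X), -1)))
Mul(Mul(Function('o')(-5), Function('V')(4)), Function('R')(1)) = Mul(Mul(Pow(-5, 2), 4), Mul(2, 1, Pow(Add(-8, 1), -1))) = Mul(Mul(25, 4), Mul(2, 1, Pow(-7, -1))) = Mul(100, Mul(2, 1, Rational(-1, 7))) = Mul(100, Rational(-2, 7)) = Rational(-200, 7)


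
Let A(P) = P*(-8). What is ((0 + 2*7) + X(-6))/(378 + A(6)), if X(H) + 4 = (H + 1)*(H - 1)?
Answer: 3/22 ≈ 0.13636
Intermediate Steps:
A(P) = -8*P
X(H) = -4 + (1 + H)*(-1 + H) (X(H) = -4 + (H + 1)*(H - 1) = -4 + (1 + H)*(-1 + H))
((0 + 2*7) + X(-6))/(378 + A(6)) = ((0 + 2*7) + (-5 + (-6)**2))/(378 - 8*6) = ((0 + 14) + (-5 + 36))/(378 - 48) = (14 + 31)/330 = 45*(1/330) = 3/22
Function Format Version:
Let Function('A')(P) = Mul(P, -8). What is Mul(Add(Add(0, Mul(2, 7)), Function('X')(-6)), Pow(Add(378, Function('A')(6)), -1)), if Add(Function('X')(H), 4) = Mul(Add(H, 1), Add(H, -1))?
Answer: Rational(3, 22) ≈ 0.13636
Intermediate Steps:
Function('A')(P) = Mul(-8, P)
Function('X')(H) = Add(-4, Mul(Add(1, H), Add(-1, H))) (Function('X')(H) = Add(-4, Mul(Add(H, 1), Add(H, -1))) = Add(-4, Mul(Add(1, H), Add(-1, H))))
Mul(Add(Add(0, Mul(2, 7)), Function('X')(-6)), Pow(Add(378, Function('A')(6)), -1)) = Mul(Add(Add(0, Mul(2, 7)), Add(-5, Pow(-6, 2))), Pow(Add(378, Mul(-8, 6)), -1)) = Mul(Add(Add(0, 14), Add(-5, 36)), Pow(Add(378, -48), -1)) = Mul(Add(14, 31), Pow(330, -1)) = Mul(45, Rational(1, 330)) = Rational(3, 22)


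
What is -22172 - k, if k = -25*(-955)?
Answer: -46047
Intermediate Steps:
k = 23875
-22172 - k = -22172 - 1*23875 = -22172 - 23875 = -46047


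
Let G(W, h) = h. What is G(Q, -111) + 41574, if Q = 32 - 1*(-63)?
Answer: 41463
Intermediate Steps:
Q = 95 (Q = 32 + 63 = 95)
G(Q, -111) + 41574 = -111 + 41574 = 41463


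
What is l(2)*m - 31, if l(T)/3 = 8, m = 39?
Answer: 905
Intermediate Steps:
l(T) = 24 (l(T) = 3*8 = 24)
l(2)*m - 31 = 24*39 - 31 = 936 - 31 = 905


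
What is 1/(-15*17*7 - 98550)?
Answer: -1/100335 ≈ -9.9666e-6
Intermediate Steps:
1/(-15*17*7 - 98550) = 1/(-255*7 - 98550) = 1/(-1785 - 98550) = 1/(-100335) = -1/100335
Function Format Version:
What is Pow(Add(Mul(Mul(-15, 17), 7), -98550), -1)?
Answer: Rational(-1, 100335) ≈ -9.9666e-6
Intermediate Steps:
Pow(Add(Mul(Mul(-15, 17), 7), -98550), -1) = Pow(Add(Mul(-255, 7), -98550), -1) = Pow(Add(-1785, -98550), -1) = Pow(-100335, -1) = Rational(-1, 100335)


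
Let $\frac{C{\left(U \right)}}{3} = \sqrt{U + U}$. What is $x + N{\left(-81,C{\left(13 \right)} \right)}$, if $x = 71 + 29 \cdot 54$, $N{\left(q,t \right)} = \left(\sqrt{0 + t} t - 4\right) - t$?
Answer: $1633 - 3 \sqrt{26} + 3 \sqrt{3} \cdot 26^{\frac{3}{4}} \approx 1677.5$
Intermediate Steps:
$C{\left(U \right)} = 3 \sqrt{2} \sqrt{U}$ ($C{\left(U \right)} = 3 \sqrt{U + U} = 3 \sqrt{2 U} = 3 \sqrt{2} \sqrt{U}$)
$N{\left(q,t \right)} = -4 + t^{\frac{3}{2}} - t$ ($N{\left(q,t \right)} = \left(\sqrt{t} t - 4\right) - t = \left(t^{\frac{3}{2}} - 4\right) - t = \left(-4 + t^{\frac{3}{2}}\right) - t = -4 + t^{\frac{3}{2}} - t$)
$x = 1637$ ($x = 71 + 1566 = 1637$)
$x + N{\left(-81,C{\left(13 \right)} \right)} = 1637 - \left(4 - 3 \sqrt{3} \cdot 26^{\frac{3}{4}} + 3 \sqrt{2} \sqrt{13}\right) = 1637 - \left(4 - 3 \sqrt{3} \cdot 26^{\frac{3}{4}} + 3 \sqrt{26}\right) = 1637 - \left(4 + 3 \sqrt{26} - 3 \sqrt{3} \cdot 26^{\frac{3}{4}}\right) = 1633 - 3 \sqrt{26} + 3 \sqrt{3} \cdot 26^{\frac{3}{4}}$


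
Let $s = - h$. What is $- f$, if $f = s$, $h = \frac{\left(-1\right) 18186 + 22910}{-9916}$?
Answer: $- \frac{1181}{2479} \approx -0.4764$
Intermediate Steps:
$h = - \frac{1181}{2479}$ ($h = \left(-18186 + 22910\right) \left(- \frac{1}{9916}\right) = 4724 \left(- \frac{1}{9916}\right) = - \frac{1181}{2479} \approx -0.4764$)
$s = \frac{1181}{2479}$ ($s = \left(-1\right) \left(- \frac{1181}{2479}\right) = \frac{1181}{2479} \approx 0.4764$)
$f = \frac{1181}{2479} \approx 0.4764$
$- f = \left(-1\right) \frac{1181}{2479} = - \frac{1181}{2479}$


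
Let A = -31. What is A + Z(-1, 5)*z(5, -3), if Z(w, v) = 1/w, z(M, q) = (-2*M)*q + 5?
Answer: -66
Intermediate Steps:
z(M, q) = 5 - 2*M*q (z(M, q) = -2*M*q + 5 = 5 - 2*M*q)
A + Z(-1, 5)*z(5, -3) = -31 + (5 - 2*5*(-3))/(-1) = -31 - (5 + 30) = -31 - 1*35 = -31 - 35 = -66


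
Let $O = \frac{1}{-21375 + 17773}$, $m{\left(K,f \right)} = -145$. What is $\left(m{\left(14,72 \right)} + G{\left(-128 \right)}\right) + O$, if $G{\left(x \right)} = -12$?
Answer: $- \frac{565515}{3602} \approx -157.0$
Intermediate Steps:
$O = - \frac{1}{3602}$ ($O = \frac{1}{-3602} = - \frac{1}{3602} \approx -0.00027762$)
$\left(m{\left(14,72 \right)} + G{\left(-128 \right)}\right) + O = \left(-145 - 12\right) - \frac{1}{3602} = -157 - \frac{1}{3602} = - \frac{565515}{3602}$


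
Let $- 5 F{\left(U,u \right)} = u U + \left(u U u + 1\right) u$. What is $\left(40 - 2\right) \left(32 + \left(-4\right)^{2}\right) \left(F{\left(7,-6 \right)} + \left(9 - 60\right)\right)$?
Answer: $476064$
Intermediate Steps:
$F{\left(U,u \right)} = - \frac{U u}{5} - \frac{u \left(1 + U u^{2}\right)}{5}$ ($F{\left(U,u \right)} = - \frac{u U + \left(u U u + 1\right) u}{5} = - \frac{U u + \left(U u u + 1\right) u}{5} = - \frac{U u + \left(U u^{2} + 1\right) u}{5} = - \frac{U u + \left(1 + U u^{2}\right) u}{5} = - \frac{U u + u \left(1 + U u^{2}\right)}{5} = - \frac{U u}{5} - \frac{u \left(1 + U u^{2}\right)}{5}$)
$\left(40 - 2\right) \left(32 + \left(-4\right)^{2}\right) \left(F{\left(7,-6 \right)} + \left(9 - 60\right)\right) = \left(40 - 2\right) \left(32 + \left(-4\right)^{2}\right) \left(\left(- \frac{1}{5}\right) \left(-6\right) \left(1 + 7 + 7 \left(-6\right)^{2}\right) + \left(9 - 60\right)\right) = 38 \left(32 + 16\right) \left(\left(- \frac{1}{5}\right) \left(-6\right) \left(1 + 7 + 7 \cdot 36\right) + \left(9 - 60\right)\right) = 38 \cdot 48 \left(\left(- \frac{1}{5}\right) \left(-6\right) \left(1 + 7 + 252\right) - 51\right) = 1824 \left(\left(- \frac{1}{5}\right) \left(-6\right) 260 - 51\right) = 1824 \left(312 - 51\right) = 1824 \cdot 261 = 476064$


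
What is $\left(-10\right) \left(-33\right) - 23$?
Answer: $307$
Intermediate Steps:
$\left(-10\right) \left(-33\right) - 23 = 330 - 23 = 307$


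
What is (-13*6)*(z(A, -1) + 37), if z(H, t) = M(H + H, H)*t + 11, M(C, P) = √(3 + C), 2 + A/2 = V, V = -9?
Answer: -3744 + 78*I*√41 ≈ -3744.0 + 499.44*I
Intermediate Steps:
A = -22 (A = -4 + 2*(-9) = -4 - 18 = -22)
z(H, t) = 11 + t*√(3 + 2*H) (z(H, t) = √(3 + (H + H))*t + 11 = √(3 + 2*H)*t + 11 = t*√(3 + 2*H) + 11 = 11 + t*√(3 + 2*H))
(-13*6)*(z(A, -1) + 37) = (-13*6)*((11 - √(3 + 2*(-22))) + 37) = -78*((11 - √(3 - 44)) + 37) = -78*((11 - √(-41)) + 37) = -78*((11 - I*√41) + 37) = -78*(48 - I*√41) = -3744 + 78*I*√41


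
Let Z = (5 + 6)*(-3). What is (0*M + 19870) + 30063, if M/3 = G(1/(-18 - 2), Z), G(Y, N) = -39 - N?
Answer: 49933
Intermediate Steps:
Z = -33 (Z = 11*(-3) = -33)
M = -18 (M = 3*(-39 - 1*(-33)) = 3*(-39 + 33) = 3*(-6) = -18)
(0*M + 19870) + 30063 = (0*(-18) + 19870) + 30063 = (0 + 19870) + 30063 = 19870 + 30063 = 49933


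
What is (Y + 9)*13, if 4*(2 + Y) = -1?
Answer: 351/4 ≈ 87.750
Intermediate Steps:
Y = -9/4 (Y = -2 + (1/4)*(-1) = -2 - 1/4 = -9/4 ≈ -2.2500)
(Y + 9)*13 = (-9/4 + 9)*13 = (27/4)*13 = 351/4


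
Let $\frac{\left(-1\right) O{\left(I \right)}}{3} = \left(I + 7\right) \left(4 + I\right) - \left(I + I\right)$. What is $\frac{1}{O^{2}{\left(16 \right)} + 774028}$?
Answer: $\frac{1}{2422684} \approx 4.1277 \cdot 10^{-7}$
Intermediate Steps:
$O{\left(I \right)} = 6 I - 3 \left(4 + I\right) \left(7 + I\right)$ ($O{\left(I \right)} = - 3 \left(\left(I + 7\right) \left(4 + I\right) - \left(I + I\right)\right) = - 3 \left(\left(7 + I\right) \left(4 + I\right) - 2 I\right) = - 3 \left(\left(4 + I\right) \left(7 + I\right) - 2 I\right) = - 3 \left(- 2 I + \left(4 + I\right) \left(7 + I\right)\right) = 6 I - 3 \left(4 + I\right) \left(7 + I\right)$)
$\frac{1}{O^{2}{\left(16 \right)} + 774028} = \frac{1}{\left(-84 - 432 - 3 \cdot 16^{2}\right)^{2} + 774028} = \frac{1}{\left(-84 - 432 - 768\right)^{2} + 774028} = \frac{1}{\left(-1284\right)^{2} + 774028} = \frac{1}{1648656 + 774028} = \frac{1}{2422684}$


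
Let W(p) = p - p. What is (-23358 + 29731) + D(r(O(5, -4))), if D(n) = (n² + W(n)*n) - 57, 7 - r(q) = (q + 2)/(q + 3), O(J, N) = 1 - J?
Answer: 6341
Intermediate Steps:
W(p) = 0
r(q) = 7 - (2 + q)/(3 + q) (r(q) = 7 - (q + 2)/(q + 3) = 7 - (2 + q)/(3 + q))
D(n) = -57 + n² (D(n) = (n² + 0*n) - 57 = (n² + 0) - 57 = n² - 57 = -57 + n²)
(-23358 + 29731) + D(r(O(5, -4))) = (-23358 + 29731) + (-57 + ((19 + 6*(1 - 1*5))/(3 + (1 - 1*5)))²) = 6373 + (-57 + ((19 + 6*(1 - 5))/(3 + (1 - 5)))²) = 6373 + (-57 + ((19 + 6*(-4))/(3 - 4))²) = 6373 + (-57 + ((19 - 24)/(-1))²) = 6373 + (-57 + (-1*(-5))²) = 6373 + (-57 + 5²) = 6373 + (-57 + 25) = 6373 - 32 = 6341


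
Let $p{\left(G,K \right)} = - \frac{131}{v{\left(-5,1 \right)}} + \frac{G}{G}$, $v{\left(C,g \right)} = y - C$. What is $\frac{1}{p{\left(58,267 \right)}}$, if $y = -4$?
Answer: $- \frac{1}{130} \approx -0.0076923$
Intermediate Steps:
$v{\left(C,g \right)} = -4 - C$
$p{\left(G,K \right)} = -130$ ($p{\left(G,K \right)} = - \frac{131}{-4 - -5} + \frac{G}{G} = - \frac{131}{-4 + 5} + 1 = - \frac{131}{1} + 1 = \left(-131\right) 1 + 1 = -131 + 1 = -130$)
$\frac{1}{p{\left(58,267 \right)}} = \frac{1}{-130} = - \frac{1}{130}$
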